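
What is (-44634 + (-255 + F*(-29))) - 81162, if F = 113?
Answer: -129328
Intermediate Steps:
(-44634 + (-255 + F*(-29))) - 81162 = (-44634 + (-255 + 113*(-29))) - 81162 = (-44634 + (-255 - 3277)) - 81162 = (-44634 - 3532) - 81162 = -48166 - 81162 = -129328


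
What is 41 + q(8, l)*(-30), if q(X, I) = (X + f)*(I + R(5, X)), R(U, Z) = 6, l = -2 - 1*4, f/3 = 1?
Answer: 41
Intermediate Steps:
f = 3 (f = 3*1 = 3)
l = -6 (l = -2 - 4 = -6)
q(X, I) = (3 + X)*(6 + I) (q(X, I) = (X + 3)*(I + 6) = (3 + X)*(6 + I))
41 + q(8, l)*(-30) = 41 + (18 + 3*(-6) + 6*8 - 6*8)*(-30) = 41 + (18 - 18 + 48 - 48)*(-30) = 41 + 0*(-30) = 41 + 0 = 41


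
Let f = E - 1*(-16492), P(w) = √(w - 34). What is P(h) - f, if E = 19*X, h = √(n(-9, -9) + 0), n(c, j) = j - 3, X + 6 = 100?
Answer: -18278 + √(-34 + 2*I*√3) ≈ -18278.0 + 5.8385*I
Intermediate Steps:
X = 94 (X = -6 + 100 = 94)
n(c, j) = -3 + j
h = 2*I*√3 (h = √((-3 - 9) + 0) = √(-12 + 0) = √(-12) = 2*I*√3 ≈ 3.4641*I)
E = 1786 (E = 19*94 = 1786)
P(w) = √(-34 + w)
f = 18278 (f = 1786 - 1*(-16492) = 1786 + 16492 = 18278)
P(h) - f = √(-34 + 2*I*√3) - 1*18278 = √(-34 + 2*I*√3) - 18278 = -18278 + √(-34 + 2*I*√3)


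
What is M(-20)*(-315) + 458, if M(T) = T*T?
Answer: -125542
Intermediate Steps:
M(T) = T**2
M(-20)*(-315) + 458 = (-20)**2*(-315) + 458 = 400*(-315) + 458 = -126000 + 458 = -125542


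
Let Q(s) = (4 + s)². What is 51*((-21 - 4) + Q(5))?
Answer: 2856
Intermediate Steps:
51*((-21 - 4) + Q(5)) = 51*((-21 - 4) + (4 + 5)²) = 51*(-25 + 9²) = 51*(-25 + 81) = 51*56 = 2856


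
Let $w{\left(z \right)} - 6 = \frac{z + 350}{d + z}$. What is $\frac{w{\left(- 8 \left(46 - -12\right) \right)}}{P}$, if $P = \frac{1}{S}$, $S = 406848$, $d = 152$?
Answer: $2589744$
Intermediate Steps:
$P = \frac{1}{406848} \approx 2.4579 \cdot 10^{-6}$
$w{\left(z \right)} = 6 + \frac{350 + z}{152 + z}$ ($w{\left(z \right)} = 6 + \frac{z + 350}{152 + z} = 6 + \frac{350 + z}{152 + z}$)
$\frac{w{\left(- 8 \left(46 - -12\right) \right)}}{P} = \frac{1262 + 7 \left(- 8 \left(46 - -12\right)\right)}{152 - 8 \left(46 - -12\right)} \frac{1}{\frac{1}{406848}} = \frac{1262 + 7 \left(- 8 \left(46 + 12\right)\right)}{152 - 8 \left(46 + 12\right)} 406848 = \frac{1262 + 7 \left(\left(-8\right) 58\right)}{152 - 464} \cdot 406848 = \frac{1262 + 7 \left(-464\right)}{152 - 464} \cdot 406848 = \frac{1262 - 3248}{-312} \cdot 406848 = \left(- \frac{1}{312}\right) \left(-1986\right) 406848 = \frac{331}{52} \cdot 406848 = 2589744$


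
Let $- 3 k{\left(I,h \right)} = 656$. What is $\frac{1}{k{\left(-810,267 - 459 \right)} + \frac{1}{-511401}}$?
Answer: $- \frac{170467}{37275451} \approx -0.0045732$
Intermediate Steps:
$k{\left(I,h \right)} = - \frac{656}{3}$ ($k{\left(I,h \right)} = \left(- \frac{1}{3}\right) 656 = - \frac{656}{3}$)
$\frac{1}{k{\left(-810,267 - 459 \right)} + \frac{1}{-511401}} = \frac{1}{- \frac{656}{3} + \frac{1}{-511401}} = \frac{1}{- \frac{656}{3} - \frac{1}{511401}} = \frac{1}{- \frac{37275451}{170467}} = - \frac{170467}{37275451}$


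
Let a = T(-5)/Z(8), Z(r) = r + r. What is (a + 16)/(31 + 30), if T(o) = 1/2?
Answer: 513/1952 ≈ 0.26281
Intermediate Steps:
Z(r) = 2*r
T(o) = ½
a = 1/32 (a = 1/(2*((2*8))) = (½)/16 = (½)*(1/16) = 1/32 ≈ 0.031250)
(a + 16)/(31 + 30) = (1/32 + 16)/(31 + 30) = (513/32)/61 = (1/61)*(513/32) = 513/1952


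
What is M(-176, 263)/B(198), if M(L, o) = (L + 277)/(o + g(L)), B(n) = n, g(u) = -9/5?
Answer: 505/258588 ≈ 0.0019529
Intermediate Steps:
g(u) = -9/5 (g(u) = -9*⅕ = -9/5)
M(L, o) = (277 + L)/(-9/5 + o) (M(L, o) = (L + 277)/(o - 9/5) = (277 + L)/(-9/5 + o))
M(-176, 263)/B(198) = (5*(277 - 176)/(-9 + 5*263))/198 = (5*101/(-9 + 1315))*(1/198) = (5*101/1306)*(1/198) = (5*(1/1306)*101)*(1/198) = (505/1306)*(1/198) = 505/258588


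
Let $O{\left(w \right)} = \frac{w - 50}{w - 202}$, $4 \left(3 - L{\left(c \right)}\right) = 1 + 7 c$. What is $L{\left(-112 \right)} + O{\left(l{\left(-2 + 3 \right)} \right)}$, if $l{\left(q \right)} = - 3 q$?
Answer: $\frac{163187}{820} \approx 199.01$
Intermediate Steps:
$L{\left(c \right)} = \frac{11}{4} - \frac{7 c}{4}$ ($L{\left(c \right)} = 3 - \frac{1 + 7 c}{4} = 3 - \left(\frac{1}{4} + \frac{7 c}{4}\right) = \frac{11}{4} - \frac{7 c}{4}$)
$O{\left(w \right)} = \frac{-50 + w}{-202 + w}$
$L{\left(-112 \right)} + O{\left(l{\left(-2 + 3 \right)} \right)} = \left(\frac{11}{4} - -196\right) + \frac{-50 - 3 \left(-2 + 3\right)}{-202 - 3 \left(-2 + 3\right)} = \left(\frac{11}{4} + 196\right) + \frac{-50 - 3}{-202 - 3} = \frac{795}{4} + \frac{-50 - 3}{-202 - 3} = \frac{795}{4} + \frac{1}{-205} \left(-53\right) = \frac{795}{4} - - \frac{53}{205} = \frac{795}{4} + \frac{53}{205} = \frac{163187}{820}$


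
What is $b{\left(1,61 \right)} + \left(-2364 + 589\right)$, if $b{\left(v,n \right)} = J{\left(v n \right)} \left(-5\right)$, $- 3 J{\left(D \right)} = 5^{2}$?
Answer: $- \frac{5200}{3} \approx -1733.3$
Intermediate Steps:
$J{\left(D \right)} = - \frac{25}{3}$ ($J{\left(D \right)} = - \frac{5^{2}}{3} = \left(- \frac{1}{3}\right) 25 = - \frac{25}{3}$)
$b{\left(v,n \right)} = \frac{125}{3}$ ($b{\left(v,n \right)} = \left(- \frac{25}{3}\right) \left(-5\right) = \frac{125}{3}$)
$b{\left(1,61 \right)} + \left(-2364 + 589\right) = \frac{125}{3} + \left(-2364 + 589\right) = \frac{125}{3} - 1775 = - \frac{5200}{3}$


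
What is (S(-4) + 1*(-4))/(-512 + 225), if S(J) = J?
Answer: 8/287 ≈ 0.027875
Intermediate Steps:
(S(-4) + 1*(-4))/(-512 + 225) = (-4 + 1*(-4))/(-512 + 225) = (-4 - 4)/(-287) = -8*(-1/287) = 8/287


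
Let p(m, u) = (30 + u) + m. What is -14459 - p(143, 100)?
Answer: -14732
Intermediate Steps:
p(m, u) = 30 + m + u
-14459 - p(143, 100) = -14459 - (30 + 143 + 100) = -14459 - 1*273 = -14459 - 273 = -14732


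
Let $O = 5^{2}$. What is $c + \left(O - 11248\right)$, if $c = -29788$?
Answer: $-41011$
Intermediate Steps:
$O = 25$
$c + \left(O - 11248\right) = -29788 + \left(25 - 11248\right) = -29788 - 11223 = -41011$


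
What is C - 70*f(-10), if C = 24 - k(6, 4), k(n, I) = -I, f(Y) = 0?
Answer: 28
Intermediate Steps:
C = 28 (C = 24 - (-1)*4 = 24 - 1*(-4) = 24 + 4 = 28)
C - 70*f(-10) = 28 - 70*0 = 28 + 0 = 28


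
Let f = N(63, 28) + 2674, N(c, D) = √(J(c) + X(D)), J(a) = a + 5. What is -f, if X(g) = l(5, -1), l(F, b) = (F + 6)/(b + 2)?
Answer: -2674 - √79 ≈ -2682.9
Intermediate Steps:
J(a) = 5 + a
l(F, b) = (6 + F)/(2 + b)
X(g) = 11 (X(g) = (6 + 5)/(2 - 1) = 11/1 = 1*11 = 11)
N(c, D) = √(16 + c) (N(c, D) = √((5 + c) + 11) = √(16 + c))
f = 2674 + √79 (f = √(16 + 63) + 2674 = √79 + 2674 = 2674 + √79 ≈ 2682.9)
-f = -(2674 + √79) = -2674 - √79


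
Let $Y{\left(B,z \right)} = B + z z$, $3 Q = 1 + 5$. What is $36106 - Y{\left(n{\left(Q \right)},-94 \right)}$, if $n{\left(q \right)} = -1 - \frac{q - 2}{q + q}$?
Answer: $27271$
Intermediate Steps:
$Q = 2$ ($Q = \frac{1 + 5}{3} = \frac{1}{3} \cdot 6 = 2$)
$n{\left(q \right)} = -1 - \frac{-2 + q}{2 q}$
$Y{\left(B,z \right)} = B + z^{2}$
$36106 - Y{\left(n{\left(Q \right)},-94 \right)} = 36106 - \left(\left(- \frac{3}{2} + \frac{1}{2}\right) + \left(-94\right)^{2}\right) = 36106 - \left(\left(- \frac{3}{2} + \frac{1}{2}\right) + 8836\right) = 36106 - \left(-1 + 8836\right) = 36106 - 8835 = 27271$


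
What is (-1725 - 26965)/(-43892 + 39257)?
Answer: 5738/927 ≈ 6.1899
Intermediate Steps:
(-1725 - 26965)/(-43892 + 39257) = -28690/(-4635) = -28690*(-1/4635) = 5738/927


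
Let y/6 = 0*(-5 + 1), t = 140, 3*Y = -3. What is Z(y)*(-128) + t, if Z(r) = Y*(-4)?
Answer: -372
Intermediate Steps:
Y = -1 (Y = (1/3)*(-3) = -1)
y = 0 (y = 6*(0*(-5 + 1)) = 6*(0*(-4)) = 6*0 = 0)
Z(r) = 4 (Z(r) = -1*(-4) = 4)
Z(y)*(-128) + t = 4*(-128) + 140 = -512 + 140 = -372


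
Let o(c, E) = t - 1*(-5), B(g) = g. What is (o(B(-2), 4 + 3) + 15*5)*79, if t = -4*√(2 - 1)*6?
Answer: 4424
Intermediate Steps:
t = -24 (t = -4*√1*6 = -4*1*6 = -4*6 = -24)
o(c, E) = -19 (o(c, E) = -24 - 1*(-5) = -24 + 5 = -19)
(o(B(-2), 4 + 3) + 15*5)*79 = (-19 + 15*5)*79 = (-19 + 75)*79 = 56*79 = 4424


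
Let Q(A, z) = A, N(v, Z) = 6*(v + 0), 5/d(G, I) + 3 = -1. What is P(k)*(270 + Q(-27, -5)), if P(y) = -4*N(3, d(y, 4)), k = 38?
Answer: -17496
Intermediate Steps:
d(G, I) = -5/4 (d(G, I) = 5/(-3 - 1) = 5/(-4) = 5*(-¼) = -5/4)
N(v, Z) = 6*v
P(y) = -72 (P(y) = -24*3 = -4*18 = -72)
P(k)*(270 + Q(-27, -5)) = -72*(270 - 27) = -72*243 = -17496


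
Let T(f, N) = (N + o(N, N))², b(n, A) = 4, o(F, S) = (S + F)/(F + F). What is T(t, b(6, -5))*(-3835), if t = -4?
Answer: -95875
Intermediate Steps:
o(F, S) = (F + S)/(2*F) (o(F, S) = (F + S)/((2*F)) = (F + S)*(1/(2*F)) = (F + S)/(2*F))
T(f, N) = (1 + N)² (T(f, N) = (N + (N + N)/(2*N))² = (N + (2*N)/(2*N))² = (N + 1)² = (1 + N)²)
T(t, b(6, -5))*(-3835) = (1 + 4)²*(-3835) = 5²*(-3835) = 25*(-3835) = -95875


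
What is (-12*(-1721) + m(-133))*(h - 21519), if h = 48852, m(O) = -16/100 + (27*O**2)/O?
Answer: 11658098493/25 ≈ 4.6632e+8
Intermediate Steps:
m(O) = -4/25 + 27*O (m(O) = -16*1/100 + 27*O = -4/25 + 27*O)
(-12*(-1721) + m(-133))*(h - 21519) = (-12*(-1721) + (-4/25 + 27*(-133)))*(48852 - 21519) = (20652 + (-4/25 - 3591))*27333 = (20652 - 89779/25)*27333 = (426521/25)*27333 = 11658098493/25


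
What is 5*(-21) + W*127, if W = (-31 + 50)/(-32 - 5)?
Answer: -6298/37 ≈ -170.22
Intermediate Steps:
W = -19/37 (W = 19/(-37) = 19*(-1/37) = -19/37 ≈ -0.51351)
5*(-21) + W*127 = 5*(-21) - 19/37*127 = -105 - 2413/37 = -6298/37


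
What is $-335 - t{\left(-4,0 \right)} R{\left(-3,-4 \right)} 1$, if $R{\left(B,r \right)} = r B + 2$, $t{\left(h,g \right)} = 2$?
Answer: $-363$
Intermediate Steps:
$R{\left(B,r \right)} = 2 + B r$ ($R{\left(B,r \right)} = B r + 2 = 2 + B r$)
$-335 - t{\left(-4,0 \right)} R{\left(-3,-4 \right)} 1 = -335 - 2 \left(2 - -12\right) 1 = -335 - 2 \left(2 + 12\right) 1 = -335 - 2 \cdot 14 \cdot 1 = -335 - 28 \cdot 1 = -335 - 28 = -363$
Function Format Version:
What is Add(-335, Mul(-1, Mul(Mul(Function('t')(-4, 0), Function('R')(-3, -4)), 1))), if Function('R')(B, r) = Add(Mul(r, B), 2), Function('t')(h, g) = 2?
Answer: -363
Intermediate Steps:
Function('R')(B, r) = Add(2, Mul(B, r)) (Function('R')(B, r) = Add(Mul(B, r), 2) = Add(2, Mul(B, r)))
Add(-335, Mul(-1, Mul(Mul(Function('t')(-4, 0), Function('R')(-3, -4)), 1))) = Add(-335, Mul(-1, Mul(Mul(2, Add(2, Mul(-3, -4))), 1))) = Add(-335, Mul(-1, Mul(Mul(2, Add(2, 12)), 1))) = Add(-335, Mul(-1, Mul(Mul(2, 14), 1))) = Add(-335, Mul(-1, Mul(28, 1))) = Add(-335, Mul(-1, 28)) = Add(-335, -28) = -363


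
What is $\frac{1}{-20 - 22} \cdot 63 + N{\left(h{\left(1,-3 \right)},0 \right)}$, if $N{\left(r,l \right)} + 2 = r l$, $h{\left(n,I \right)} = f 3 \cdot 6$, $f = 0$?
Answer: $- \frac{7}{2} \approx -3.5$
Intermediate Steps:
$h{\left(n,I \right)} = 0$ ($h{\left(n,I \right)} = 0 \cdot 3 \cdot 6 = 0 \cdot 6 = 0$)
$N{\left(r,l \right)} = -2 + l r$ ($N{\left(r,l \right)} = -2 + r l = -2 + l r$)
$\frac{1}{-20 - 22} \cdot 63 + N{\left(h{\left(1,-3 \right)},0 \right)} = \frac{1}{-20 - 22} \cdot 63 + \left(-2 + 0 \cdot 0\right) = \frac{1}{-42} \cdot 63 + \left(-2 + 0\right) = \left(- \frac{1}{42}\right) 63 - 2 = - \frac{3}{2} - 2 = - \frac{7}{2}$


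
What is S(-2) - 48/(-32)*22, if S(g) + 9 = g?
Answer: 22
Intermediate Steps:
S(g) = -9 + g
S(-2) - 48/(-32)*22 = (-9 - 2) - 48/(-32)*22 = -11 - 48*(-1/32)*22 = -11 + (3/2)*22 = -11 + 33 = 22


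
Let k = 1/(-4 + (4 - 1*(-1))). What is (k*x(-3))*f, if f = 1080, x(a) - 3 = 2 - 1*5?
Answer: 0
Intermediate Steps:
x(a) = 0 (x(a) = 3 + (2 - 1*5) = 3 + (2 - 5) = 3 - 3 = 0)
k = 1 (k = 1/(-4 + (4 + 1)) = 1/(-4 + 5) = 1/1 = 1)
(k*x(-3))*f = (1*0)*1080 = 0*1080 = 0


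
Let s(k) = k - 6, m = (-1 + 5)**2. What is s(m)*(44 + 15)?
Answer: 590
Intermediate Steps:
m = 16 (m = 4**2 = 16)
s(k) = -6 + k
s(m)*(44 + 15) = (-6 + 16)*(44 + 15) = 10*59 = 590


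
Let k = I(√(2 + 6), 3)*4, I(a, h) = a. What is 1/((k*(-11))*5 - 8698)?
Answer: -4349/37634002 + 110*√2/18817001 ≈ -0.00010729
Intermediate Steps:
k = 8*√2 (k = √(2 + 6)*4 = √8*4 = (2*√2)*4 = 8*√2 ≈ 11.314)
1/((k*(-11))*5 - 8698) = 1/(((8*√2)*(-11))*5 - 8698) = 1/(-88*√2*5 - 8698) = 1/(-440*√2 - 8698) = 1/(-8698 - 440*√2)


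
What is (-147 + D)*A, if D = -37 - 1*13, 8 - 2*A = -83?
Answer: -17927/2 ≈ -8963.5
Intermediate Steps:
A = 91/2 (A = 4 - ½*(-83) = 4 + 83/2 = 91/2 ≈ 45.500)
D = -50 (D = -37 - 13 = -50)
(-147 + D)*A = (-147 - 50)*(91/2) = -197*91/2 = -17927/2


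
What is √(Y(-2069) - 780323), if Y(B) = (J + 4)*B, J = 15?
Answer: I*√819634 ≈ 905.34*I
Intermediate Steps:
Y(B) = 19*B (Y(B) = (15 + 4)*B = 19*B)
√(Y(-2069) - 780323) = √(19*(-2069) - 780323) = √(-39311 - 780323) = √(-819634) = I*√819634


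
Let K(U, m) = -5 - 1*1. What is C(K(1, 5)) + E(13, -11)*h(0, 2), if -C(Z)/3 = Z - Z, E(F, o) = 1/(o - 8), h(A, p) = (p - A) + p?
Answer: -4/19 ≈ -0.21053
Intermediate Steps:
h(A, p) = -A + 2*p
K(U, m) = -6 (K(U, m) = -5 - 1 = -6)
E(F, o) = 1/(-8 + o)
C(Z) = 0 (C(Z) = -3*(Z - Z) = -3*0 = 0)
C(K(1, 5)) + E(13, -11)*h(0, 2) = 0 + (-1*0 + 2*2)/(-8 - 11) = 0 + (0 + 4)/(-19) = 0 - 1/19*4 = 0 - 4/19 = -4/19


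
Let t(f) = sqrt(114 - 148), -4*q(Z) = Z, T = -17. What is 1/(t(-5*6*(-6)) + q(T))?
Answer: 4/49 - 16*I*sqrt(34)/833 ≈ 0.081633 - 0.112*I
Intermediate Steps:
q(Z) = -Z/4
t(f) = I*sqrt(34) (t(f) = sqrt(-34) = I*sqrt(34))
1/(t(-5*6*(-6)) + q(T)) = 1/(I*sqrt(34) - 1/4*(-17)) = 1/(I*sqrt(34) + 17/4) = 1/(17/4 + I*sqrt(34))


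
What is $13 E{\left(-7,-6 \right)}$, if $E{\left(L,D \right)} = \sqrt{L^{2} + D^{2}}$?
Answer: $13 \sqrt{85} \approx 119.85$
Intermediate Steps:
$E{\left(L,D \right)} = \sqrt{D^{2} + L^{2}}$
$13 E{\left(-7,-6 \right)} = 13 \sqrt{\left(-6\right)^{2} + \left(-7\right)^{2}} = 13 \sqrt{36 + 49} = 13 \sqrt{85}$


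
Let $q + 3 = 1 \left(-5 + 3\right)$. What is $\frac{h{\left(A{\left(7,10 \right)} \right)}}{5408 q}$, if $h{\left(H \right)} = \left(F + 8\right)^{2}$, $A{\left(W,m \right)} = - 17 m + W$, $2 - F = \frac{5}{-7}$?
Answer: $- \frac{1125}{264992} \approx -0.0042454$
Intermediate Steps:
$q = -5$ ($q = -3 + 1 \left(-5 + 3\right) = -3 + 1 \left(-2\right) = -3 - 2 = -5$)
$F = \frac{19}{7}$ ($F = 2 - \frac{5}{-7} = 2 - 5 \left(- \frac{1}{7}\right) = 2 - - \frac{5}{7} = 2 + \frac{5}{7} = \frac{19}{7} \approx 2.7143$)
$A{\left(W,m \right)} = W - 17 m$
$h{\left(H \right)} = \frac{5625}{49}$ ($h{\left(H \right)} = \left(\frac{19}{7} + 8\right)^{2} = \left(\frac{75}{7}\right)^{2} = \frac{5625}{49}$)
$\frac{h{\left(A{\left(7,10 \right)} \right)}}{5408 q} = \frac{5625}{49 \cdot 5408 \left(-5\right)} = \frac{5625}{49 \left(-27040\right)} = \frac{5625}{49} \left(- \frac{1}{27040}\right) = - \frac{1125}{264992}$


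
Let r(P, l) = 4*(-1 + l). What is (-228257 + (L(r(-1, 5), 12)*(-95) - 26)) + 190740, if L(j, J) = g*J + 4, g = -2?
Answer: -35643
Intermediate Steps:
r(P, l) = -4 + 4*l
L(j, J) = 4 - 2*J (L(j, J) = -2*J + 4 = 4 - 2*J)
(-228257 + (L(r(-1, 5), 12)*(-95) - 26)) + 190740 = (-228257 + ((4 - 2*12)*(-95) - 26)) + 190740 = (-228257 + ((4 - 24)*(-95) - 26)) + 190740 = (-228257 + (-20*(-95) - 26)) + 190740 = (-228257 + (1900 - 26)) + 190740 = (-228257 + 1874) + 190740 = -226383 + 190740 = -35643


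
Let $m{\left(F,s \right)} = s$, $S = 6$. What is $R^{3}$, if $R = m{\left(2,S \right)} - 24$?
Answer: $-5832$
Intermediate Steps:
$R = -18$ ($R = 6 - 24 = -18$)
$R^{3} = \left(-18\right)^{3} = -5832$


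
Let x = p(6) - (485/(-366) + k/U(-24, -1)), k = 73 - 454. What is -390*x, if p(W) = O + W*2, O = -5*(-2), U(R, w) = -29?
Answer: -7028255/1769 ≈ -3973.0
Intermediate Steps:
k = -381
O = 10
p(W) = 10 + 2*W (p(W) = 10 + W*2 = 10 + 2*W)
x = 108127/10614 (x = (10 + 2*6) - (485/(-366) - 381/(-29)) = (10 + 12) - (485*(-1/366) - 381*(-1/29)) = 22 - (-485/366 + 381/29) = 22 - 1*125381/10614 = 22 - 125381/10614 = 108127/10614 ≈ 10.187)
-390*x = -390*108127/10614 = -7028255/1769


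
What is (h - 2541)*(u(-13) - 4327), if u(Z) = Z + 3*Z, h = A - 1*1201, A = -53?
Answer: 16618305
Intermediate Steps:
h = -1254 (h = -53 - 1*1201 = -53 - 1201 = -1254)
u(Z) = 4*Z
(h - 2541)*(u(-13) - 4327) = (-1254 - 2541)*(4*(-13) - 4327) = -3795*(-52 - 4327) = -3795*(-4379) = 16618305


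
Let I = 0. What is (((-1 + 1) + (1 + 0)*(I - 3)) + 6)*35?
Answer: 105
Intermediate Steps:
(((-1 + 1) + (1 + 0)*(I - 3)) + 6)*35 = (((-1 + 1) + (1 + 0)*(0 - 3)) + 6)*35 = ((0 + 1*(-3)) + 6)*35 = ((0 - 3) + 6)*35 = (-3 + 6)*35 = 3*35 = 105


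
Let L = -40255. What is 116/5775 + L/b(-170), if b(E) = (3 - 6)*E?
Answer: -15494231/196350 ≈ -78.911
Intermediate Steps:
b(E) = -3*E
116/5775 + L/b(-170) = 116/5775 - 40255/((-3*(-170))) = 116*(1/5775) - 40255/510 = 116/5775 - 40255*1/510 = 116/5775 - 8051/102 = -15494231/196350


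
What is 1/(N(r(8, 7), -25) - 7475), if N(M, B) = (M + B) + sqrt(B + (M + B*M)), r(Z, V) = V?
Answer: -7493/56145242 - I*sqrt(193)/56145242 ≈ -0.00013346 - 2.4744e-7*I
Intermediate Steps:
N(M, B) = B + M + sqrt(B + M + B*M) (N(M, B) = (B + M) + sqrt(B + M + B*M) = B + M + sqrt(B + M + B*M))
1/(N(r(8, 7), -25) - 7475) = 1/((-25 + 7 + sqrt(-25 + 7 - 25*7)) - 7475) = 1/((-25 + 7 + sqrt(-25 + 7 - 175)) - 7475) = 1/((-25 + 7 + sqrt(-193)) - 7475) = 1/((-25 + 7 + I*sqrt(193)) - 7475) = 1/((-18 + I*sqrt(193)) - 7475) = 1/(-7493 + I*sqrt(193))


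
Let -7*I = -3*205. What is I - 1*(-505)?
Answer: 4150/7 ≈ 592.86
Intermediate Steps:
I = 615/7 (I = -(-1)*3*205/7 = -(-1)*615/7 = -⅐*(-615) = 615/7 ≈ 87.857)
I - 1*(-505) = 615/7 - 1*(-505) = 615/7 + 505 = 4150/7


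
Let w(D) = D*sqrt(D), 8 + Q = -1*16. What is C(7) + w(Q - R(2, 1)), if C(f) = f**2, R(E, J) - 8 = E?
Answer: 49 - 34*I*sqrt(34) ≈ 49.0 - 198.25*I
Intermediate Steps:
R(E, J) = 8 + E
Q = -24 (Q = -8 - 1*16 = -8 - 16 = -24)
w(D) = D**(3/2)
C(7) + w(Q - R(2, 1)) = 7**2 + (-24 - (8 + 2))**(3/2) = 49 + (-24 - 1*10)**(3/2) = 49 + (-24 - 10)**(3/2) = 49 + (-34)**(3/2) = 49 - 34*I*sqrt(34)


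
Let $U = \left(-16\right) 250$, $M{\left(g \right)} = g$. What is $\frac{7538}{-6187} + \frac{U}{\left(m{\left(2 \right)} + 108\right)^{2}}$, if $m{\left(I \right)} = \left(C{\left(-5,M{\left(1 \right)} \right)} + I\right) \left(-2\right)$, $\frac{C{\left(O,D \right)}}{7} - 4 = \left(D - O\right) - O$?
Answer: $- \frac{27361242}{17379283} \approx -1.5744$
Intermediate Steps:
$C{\left(O,D \right)} = 28 - 14 O + 7 D$ ($C{\left(O,D \right)} = 28 + 7 \left(\left(D - O\right) - O\right) = 28 + 7 \left(D - 2 O\right) = 28 + \left(- 14 O + 7 D\right) = 28 - 14 O + 7 D$)
$m{\left(I \right)} = -210 - 2 I$ ($m{\left(I \right)} = \left(\left(28 - -70 + 7 \cdot 1\right) + I\right) \left(-2\right) = \left(\left(28 + 70 + 7\right) + I\right) \left(-2\right) = \left(105 + I\right) \left(-2\right) = -210 - 2 I$)
$U = -4000$
$\frac{7538}{-6187} + \frac{U}{\left(m{\left(2 \right)} + 108\right)^{2}} = \frac{7538}{-6187} - \frac{4000}{\left(\left(-210 - 4\right) + 108\right)^{2}} = 7538 \left(- \frac{1}{6187}\right) - \frac{4000}{\left(\left(-210 - 4\right) + 108\right)^{2}} = - \frac{7538}{6187} - \frac{4000}{\left(-214 + 108\right)^{2}} = - \frac{7538}{6187} - \frac{4000}{\left(-106\right)^{2}} = - \frac{7538}{6187} - \frac{4000}{11236} = - \frac{7538}{6187} - \frac{1000}{2809} = - \frac{27361242}{17379283}$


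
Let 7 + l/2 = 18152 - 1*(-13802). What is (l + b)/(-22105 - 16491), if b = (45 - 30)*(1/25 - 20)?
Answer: -317973/192980 ≈ -1.6477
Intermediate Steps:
l = 63894 (l = -14 + 2*(18152 - 1*(-13802)) = -14 + 2*(18152 + 13802) = -14 + 2*31954 = -14 + 63908 = 63894)
b = -1497/5 (b = 15*(1/25 - 20) = 15*(-499/25) = -1497/5 ≈ -299.40)
(l + b)/(-22105 - 16491) = (63894 - 1497/5)/(-22105 - 16491) = (317973/5)/(-38596) = (317973/5)*(-1/38596) = -317973/192980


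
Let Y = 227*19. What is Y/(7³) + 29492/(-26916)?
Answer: 26493238/2308047 ≈ 11.479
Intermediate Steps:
Y = 4313
Y/(7³) + 29492/(-26916) = 4313/(7³) + 29492/(-26916) = 4313/343 + 29492*(-1/26916) = 4313*(1/343) - 7373/6729 = 4313/343 - 7373/6729 = 26493238/2308047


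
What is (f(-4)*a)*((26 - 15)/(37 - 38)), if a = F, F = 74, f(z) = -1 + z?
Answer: 4070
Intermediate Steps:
a = 74
(f(-4)*a)*((26 - 15)/(37 - 38)) = ((-1 - 4)*74)*((26 - 15)/(37 - 38)) = (-5*74)*(11/(-1)) = -4070*(-1) = -370*(-11) = 4070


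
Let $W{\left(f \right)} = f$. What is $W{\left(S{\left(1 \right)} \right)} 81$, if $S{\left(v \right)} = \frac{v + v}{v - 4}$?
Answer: $-54$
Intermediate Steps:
$S{\left(v \right)} = \frac{2 v}{-4 + v}$
$W{\left(S{\left(1 \right)} \right)} 81 = 2 \cdot 1 \frac{1}{-4 + 1} \cdot 81 = 2 \cdot 1 \frac{1}{-3} \cdot 81 = 2 \cdot 1 \left(- \frac{1}{3}\right) 81 = \left(- \frac{2}{3}\right) 81 = -54$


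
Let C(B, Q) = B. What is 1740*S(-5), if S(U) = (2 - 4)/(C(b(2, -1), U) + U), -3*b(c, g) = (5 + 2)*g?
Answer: 1305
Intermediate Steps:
b(c, g) = -7*g/3 (b(c, g) = -(5 + 2)*g/3 = -7*g/3)
S(U) = -2/(7/3 + U) (S(U) = (2 - 4)/(-7/3*(-1) + U) = -2/(7/3 + U))
1740*S(-5) = 1740*(-6/(7 + 3*(-5))) = 1740*(-6/(7 - 15)) = 1740*(-6/(-8)) = 1740*(-6*(-⅛)) = 1740*(¾) = 1305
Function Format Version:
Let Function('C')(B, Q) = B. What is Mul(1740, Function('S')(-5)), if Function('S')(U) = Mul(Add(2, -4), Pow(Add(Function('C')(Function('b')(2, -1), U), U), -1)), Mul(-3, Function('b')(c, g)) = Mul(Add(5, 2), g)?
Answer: 1305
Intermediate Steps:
Function('b')(c, g) = Mul(Rational(-7, 3), g) (Function('b')(c, g) = Mul(Rational(-1, 3), Mul(Add(5, 2), g)) = Mul(Rational(-1, 3), Mul(7, g)) = Mul(Rational(-7, 3), g))
Function('S')(U) = Mul(-2, Pow(Add(Rational(7, 3), U), -1)) (Function('S')(U) = Mul(Add(2, -4), Pow(Add(Mul(Rational(-7, 3), -1), U), -1)) = Mul(-2, Pow(Add(Rational(7, 3), U), -1)))
Mul(1740, Function('S')(-5)) = Mul(1740, Mul(-6, Pow(Add(7, Mul(3, -5)), -1))) = Mul(1740, Mul(-6, Pow(Add(7, -15), -1))) = Mul(1740, Mul(-6, Pow(-8, -1))) = Mul(1740, Mul(-6, Rational(-1, 8))) = Mul(1740, Rational(3, 4)) = 1305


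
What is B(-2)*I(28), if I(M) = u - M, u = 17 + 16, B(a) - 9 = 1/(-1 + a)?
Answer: 130/3 ≈ 43.333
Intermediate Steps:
B(a) = 9 + 1/(-1 + a)
u = 33
I(M) = 33 - M
B(-2)*I(28) = ((-8 + 9*(-2))/(-1 - 2))*(33 - 1*28) = ((-8 - 18)/(-3))*(33 - 28) = -⅓*(-26)*5 = (26/3)*5 = 130/3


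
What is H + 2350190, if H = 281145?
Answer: 2631335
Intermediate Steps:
H + 2350190 = 281145 + 2350190 = 2631335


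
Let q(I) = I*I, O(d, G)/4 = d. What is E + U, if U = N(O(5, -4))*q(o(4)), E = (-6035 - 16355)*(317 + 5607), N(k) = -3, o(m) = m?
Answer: -132638408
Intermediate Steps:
O(d, G) = 4*d
q(I) = I**2
E = -132638360 (E = -22390*5924 = -132638360)
U = -48 (U = -3*4**2 = -3*16 = -48)
E + U = -132638360 - 48 = -132638408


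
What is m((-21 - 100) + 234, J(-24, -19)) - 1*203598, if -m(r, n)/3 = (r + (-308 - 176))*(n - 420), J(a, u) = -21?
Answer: -694431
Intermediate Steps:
m(r, n) = -3*(-484 + r)*(-420 + n) (m(r, n) = -3*(r + (-308 - 176))*(n - 420) = -3*(r - 484)*(-420 + n) = -3*(-484 + r)*(-420 + n))
m((-21 - 100) + 234, J(-24, -19)) - 1*203598 = (-609840 + 1260*((-21 - 100) + 234) + 1452*(-21) - 3*(-21)*((-21 - 100) + 234)) - 1*203598 = (-609840 + 1260*(-121 + 234) - 30492 - 3*(-21)*(-121 + 234)) - 203598 = (-609840 + 1260*113 - 30492 - 3*(-21)*113) - 203598 = (-609840 + 142380 - 30492 + 7119) - 203598 = -490833 - 203598 = -694431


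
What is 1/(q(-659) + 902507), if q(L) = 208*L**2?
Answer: 1/91232955 ≈ 1.0961e-8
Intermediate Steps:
1/(q(-659) + 902507) = 1/(208*(-659)**2 + 902507) = 1/(208*434281 + 902507) = 1/(90330448 + 902507) = 1/91232955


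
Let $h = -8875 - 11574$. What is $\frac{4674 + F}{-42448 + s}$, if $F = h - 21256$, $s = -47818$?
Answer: $\frac{37031}{90266} \approx 0.41024$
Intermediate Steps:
$h = -20449$ ($h = -8875 - 11574 = -20449$)
$F = -41705$ ($F = -20449 - 21256 = -41705$)
$\frac{4674 + F}{-42448 + s} = \frac{4674 - 41705}{-42448 - 47818} = - \frac{37031}{-90266} = \left(-37031\right) \left(- \frac{1}{90266}\right) = \frac{37031}{90266}$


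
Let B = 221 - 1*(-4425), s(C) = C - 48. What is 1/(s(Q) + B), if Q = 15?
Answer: 1/4613 ≈ 0.00021678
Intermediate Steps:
s(C) = -48 + C
B = 4646 (B = 221 + 4425 = 4646)
1/(s(Q) + B) = 1/((-48 + 15) + 4646) = 1/(-33 + 4646) = 1/4613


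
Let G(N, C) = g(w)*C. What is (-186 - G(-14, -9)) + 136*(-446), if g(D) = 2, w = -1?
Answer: -60824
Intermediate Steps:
G(N, C) = 2*C
(-186 - G(-14, -9)) + 136*(-446) = (-186 - 2*(-9)) + 136*(-446) = (-186 - 1*(-18)) - 60656 = (-186 + 18) - 60656 = -168 - 60656 = -60824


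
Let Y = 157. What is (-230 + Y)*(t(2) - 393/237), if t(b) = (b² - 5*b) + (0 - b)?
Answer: 55699/79 ≈ 705.05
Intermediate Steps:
t(b) = b² - 6*b (t(b) = (b² - 5*b) - b = b² - 6*b)
(-230 + Y)*(t(2) - 393/237) = (-230 + 157)*(2*(-6 + 2) - 393/237) = -73*(2*(-4) - 393*1/237) = -73*(-8 - 131/79) = -73*(-763/79) = 55699/79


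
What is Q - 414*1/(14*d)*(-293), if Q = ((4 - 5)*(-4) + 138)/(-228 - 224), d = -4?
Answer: -6854557/3164 ≈ -2166.4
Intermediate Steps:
Q = -71/226 (Q = (-1*(-4) + 138)/(-452) = (4 + 138)*(-1/452) = 142*(-1/452) = -71/226 ≈ -0.31416)
Q - 414*1/(14*d)*(-293) = -71/226 - 414/(14*(-4))*(-293) = -71/226 - 414/(-56)*(-293) = -71/226 - 414*(-1/56)*(-293) = -71/226 + (207/28)*(-293) = -71/226 - 60651/28 = -6854557/3164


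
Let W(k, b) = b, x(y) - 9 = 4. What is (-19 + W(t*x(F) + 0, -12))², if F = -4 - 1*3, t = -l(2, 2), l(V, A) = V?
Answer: 961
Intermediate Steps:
t = -2 (t = -1*2 = -2)
F = -7 (F = -4 - 3 = -7)
x(y) = 13 (x(y) = 9 + 4 = 13)
(-19 + W(t*x(F) + 0, -12))² = (-19 - 12)² = (-31)² = 961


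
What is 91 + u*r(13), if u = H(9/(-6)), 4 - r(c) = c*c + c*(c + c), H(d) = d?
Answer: 1691/2 ≈ 845.50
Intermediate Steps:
r(c) = 4 - 3*c² (r(c) = 4 - (c*c + c*(c + c)) = 4 - (c² + c*(2*c)) = 4 - (c² + 2*c²) = 4 - 3*c²)
u = -3/2 (u = 9/(-6) = 9*(-⅙) = -3/2 ≈ -1.5000)
91 + u*r(13) = 91 - 3*(4 - 3*13²)/2 = 91 - 3*(4 - 3*169)/2 = 91 - 3*(4 - 507)/2 = 91 - 3/2*(-503) = 91 + 1509/2 = 1691/2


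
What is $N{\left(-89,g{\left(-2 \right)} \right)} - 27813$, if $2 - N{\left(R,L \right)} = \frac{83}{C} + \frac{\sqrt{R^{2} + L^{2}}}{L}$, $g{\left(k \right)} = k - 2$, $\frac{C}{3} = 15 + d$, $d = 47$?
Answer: $- \frac{5172929}{186} + \frac{\sqrt{7937}}{4} \approx -27789.0$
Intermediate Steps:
$C = 186$ ($C = 3 \left(15 + 47\right) = 3 \cdot 62 = 186$)
$g{\left(k \right)} = -2 + k$
$N{\left(R,L \right)} = \frac{289}{186} - \frac{\sqrt{L^{2} + R^{2}}}{L}$ ($N{\left(R,L \right)} = 2 - \left(\frac{83}{186} + \frac{\sqrt{R^{2} + L^{2}}}{L}\right) = 2 - \left(83 \cdot \frac{1}{186} + \frac{\sqrt{L^{2} + R^{2}}}{L}\right) = 2 - \left(\frac{83}{186} + \frac{\sqrt{L^{2} + R^{2}}}{L}\right) = \frac{289}{186} - \frac{\sqrt{L^{2} + R^{2}}}{L}$)
$N{\left(-89,g{\left(-2 \right)} \right)} - 27813 = \left(\frac{289}{186} - \frac{\sqrt{\left(-2 - 2\right)^{2} + \left(-89\right)^{2}}}{-2 - 2}\right) - 27813 = \left(\frac{289}{186} - \frac{\sqrt{\left(-4\right)^{2} + 7921}}{-4}\right) - 27813 = \left(\frac{289}{186} - - \frac{\sqrt{16 + 7921}}{4}\right) - 27813 = \left(\frac{289}{186} - - \frac{\sqrt{7937}}{4}\right) - 27813 = \left(\frac{289}{186} + \frac{\sqrt{7937}}{4}\right) - 27813 = - \frac{5172929}{186} + \frac{\sqrt{7937}}{4}$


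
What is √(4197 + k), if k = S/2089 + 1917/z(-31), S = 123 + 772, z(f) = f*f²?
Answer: √16916102093396665/2007529 ≈ 64.787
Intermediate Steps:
z(f) = f³
S = 895
k = 22658332/62233399 (k = 895/2089 + 1917/((-31)³) = 895*(1/2089) + 1917/(-29791) = 895/2089 + 1917*(-1/29791) = 895/2089 - 1917/29791 = 22658332/62233399 ≈ 0.36409)
√(4197 + k) = √(4197 + 22658332/62233399) = √(261216233935/62233399) = √16916102093396665/2007529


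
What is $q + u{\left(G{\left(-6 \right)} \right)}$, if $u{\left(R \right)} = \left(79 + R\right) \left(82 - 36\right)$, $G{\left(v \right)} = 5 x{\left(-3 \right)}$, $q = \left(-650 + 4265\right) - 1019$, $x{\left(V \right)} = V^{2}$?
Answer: $8300$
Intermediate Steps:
$q = 2596$ ($q = 3615 - 1019 = 2596$)
$G{\left(v \right)} = 45$ ($G{\left(v \right)} = 5 \left(-3\right)^{2} = 5 \cdot 9 = 45$)
$u{\left(R \right)} = 3634 + 46 R$ ($u{\left(R \right)} = \left(79 + R\right) 46 = 3634 + 46 R$)
$q + u{\left(G{\left(-6 \right)} \right)} = 2596 + \left(3634 + 46 \cdot 45\right) = 2596 + \left(3634 + 2070\right) = 2596 + 5704 = 8300$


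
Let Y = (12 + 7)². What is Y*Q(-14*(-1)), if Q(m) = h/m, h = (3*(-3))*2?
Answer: -3249/7 ≈ -464.14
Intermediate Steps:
h = -18 (h = -9*2 = -18)
Q(m) = -18/m
Y = 361 (Y = 19² = 361)
Y*Q(-14*(-1)) = 361*(-18/((-14*(-1)))) = 361*(-18/14) = 361*(-18*1/14) = 361*(-9/7) = -3249/7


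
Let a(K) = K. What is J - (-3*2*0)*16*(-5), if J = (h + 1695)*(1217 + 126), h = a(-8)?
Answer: 2265641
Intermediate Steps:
h = -8
J = 2265641 (J = (-8 + 1695)*(1217 + 126) = 1687*1343 = 2265641)
J - (-3*2*0)*16*(-5) = 2265641 - (-3*2*0)*16*(-5) = 2265641 - -6*0*16*(-5) = 2265641 - 0*16*(-5) = 2265641 - 0*(-5) = 2265641 - 1*0 = 2265641 + 0 = 2265641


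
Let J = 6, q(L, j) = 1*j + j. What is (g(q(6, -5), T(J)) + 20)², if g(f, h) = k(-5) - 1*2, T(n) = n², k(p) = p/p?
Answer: 361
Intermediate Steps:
k(p) = 1
q(L, j) = 2*j (q(L, j) = j + j = 2*j)
g(f, h) = -1 (g(f, h) = 1 - 1*2 = 1 - 2 = -1)
(g(q(6, -5), T(J)) + 20)² = (-1 + 20)² = 19² = 361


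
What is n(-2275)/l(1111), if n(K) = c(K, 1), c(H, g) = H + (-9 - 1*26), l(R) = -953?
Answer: 2310/953 ≈ 2.4239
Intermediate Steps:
c(H, g) = -35 + H (c(H, g) = H + (-9 - 26) = H - 35 = -35 + H)
n(K) = -35 + K
n(-2275)/l(1111) = (-35 - 2275)/(-953) = -2310*(-1/953) = 2310/953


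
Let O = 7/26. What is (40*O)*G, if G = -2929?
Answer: -410060/13 ≈ -31543.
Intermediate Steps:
O = 7/26 (O = 7*(1/26) = 7/26 ≈ 0.26923)
(40*O)*G = (40*(7/26))*(-2929) = (140/13)*(-2929) = -410060/13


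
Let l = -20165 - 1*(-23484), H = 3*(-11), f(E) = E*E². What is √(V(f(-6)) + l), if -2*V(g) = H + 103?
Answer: 2*√821 ≈ 57.306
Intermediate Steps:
f(E) = E³
H = -33
V(g) = -35 (V(g) = -(-33 + 103)/2 = -½*70 = -35)
l = 3319 (l = -20165 + 23484 = 3319)
√(V(f(-6)) + l) = √(-35 + 3319) = √3284 = 2*√821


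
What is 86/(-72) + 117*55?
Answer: 231617/36 ≈ 6433.8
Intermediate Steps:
86/(-72) + 117*55 = 86*(-1/72) + 6435 = -43/36 + 6435 = 231617/36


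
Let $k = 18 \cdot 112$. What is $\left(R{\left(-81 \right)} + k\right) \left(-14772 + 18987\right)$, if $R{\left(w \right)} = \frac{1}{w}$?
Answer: $\frac{229429475}{27} \approx 8.4974 \cdot 10^{6}$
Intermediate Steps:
$k = 2016$
$\left(R{\left(-81 \right)} + k\right) \left(-14772 + 18987\right) = \left(\frac{1}{-81} + 2016\right) \left(-14772 + 18987\right) = \left(- \frac{1}{81} + 2016\right) 4215 = \frac{163295}{81} \cdot 4215 = \frac{229429475}{27}$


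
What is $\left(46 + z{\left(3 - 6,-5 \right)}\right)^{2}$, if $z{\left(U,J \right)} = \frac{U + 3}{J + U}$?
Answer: $2116$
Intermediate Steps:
$z{\left(U,J \right)} = \frac{3 + U}{J + U}$
$\left(46 + z{\left(3 - 6,-5 \right)}\right)^{2} = \left(46 + \frac{3 + \left(3 - 6\right)}{-5 + \left(3 - 6\right)}\right)^{2} = \left(46 + \frac{3 - 3}{-5 - 3}\right)^{2} = \left(46 + \frac{1}{-8} \cdot 0\right)^{2} = \left(46 - 0\right)^{2} = \left(46 + 0\right)^{2} = 46^{2} = 2116$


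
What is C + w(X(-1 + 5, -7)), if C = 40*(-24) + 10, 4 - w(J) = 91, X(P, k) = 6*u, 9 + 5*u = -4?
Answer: -1037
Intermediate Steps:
u = -13/5 (u = -9/5 + (⅕)*(-4) = -9/5 - ⅘ = -13/5 ≈ -2.6000)
X(P, k) = -78/5 (X(P, k) = 6*(-13/5) = -78/5)
w(J) = -87 (w(J) = 4 - 1*91 = 4 - 91 = -87)
C = -950 (C = -960 + 10 = -950)
C + w(X(-1 + 5, -7)) = -950 - 87 = -1037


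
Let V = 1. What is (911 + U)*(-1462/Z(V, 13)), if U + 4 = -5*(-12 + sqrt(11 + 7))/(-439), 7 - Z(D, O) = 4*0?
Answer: -582041206/3073 - 21930*sqrt(2)/3073 ≈ -1.8942e+5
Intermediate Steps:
Z(D, O) = 7 (Z(D, O) = 7 - 4*0 = 7 - 1*0 = 7 + 0 = 7)
U = -1816/439 + 15*sqrt(2)/439 (U = -4 - 5*(-12 + sqrt(11 + 7))/(-439) = -4 - 5*(-12 + sqrt(18))*(-1/439) = -4 - 5*(-12 + 3*sqrt(2))*(-1/439) = -4 + (60 - 15*sqrt(2))*(-1/439) = -4 + (-60/439 + 15*sqrt(2)/439) = -1816/439 + 15*sqrt(2)/439 ≈ -4.0884)
(911 + U)*(-1462/Z(V, 13)) = (911 + (-1816/439 + 15*sqrt(2)/439))*(-1462/7) = (398113/439 + 15*sqrt(2)/439)*(-1462*1/7) = (398113/439 + 15*sqrt(2)/439)*(-1462/7) = -582041206/3073 - 21930*sqrt(2)/3073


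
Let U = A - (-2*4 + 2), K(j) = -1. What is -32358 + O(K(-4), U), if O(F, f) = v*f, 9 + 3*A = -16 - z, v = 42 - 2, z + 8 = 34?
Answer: -32798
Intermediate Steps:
z = 26 (z = -8 + 34 = 26)
v = 40
A = -17 (A = -3 + (-16 - 1*26)/3 = -3 + (-16 - 26)/3 = -3 + (⅓)*(-42) = -3 - 14 = -17)
U = -11 (U = -17 - (-2*4 + 2) = -17 - (-8 + 2) = -17 - 1*(-6) = -17 + 6 = -11)
O(F, f) = 40*f
-32358 + O(K(-4), U) = -32358 + 40*(-11) = -32358 - 440 = -32798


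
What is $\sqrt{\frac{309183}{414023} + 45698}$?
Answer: $\frac{\sqrt{7833452713759451}}{414023} \approx 213.77$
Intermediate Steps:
$\sqrt{\frac{309183}{414023} + 45698} = \sqrt{\frac{18920332237}{414023}} = \frac{\sqrt{7833452713759451}}{414023}$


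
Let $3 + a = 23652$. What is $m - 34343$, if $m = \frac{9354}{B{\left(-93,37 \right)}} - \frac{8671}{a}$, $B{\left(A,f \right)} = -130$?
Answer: $- \frac{52902714443}{1537185} \approx -34415.0$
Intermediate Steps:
$a = 23649$ ($a = -3 + 23652 = 23649$)
$m = - \frac{111169988}{1537185}$ ($m = \frac{9354}{-130} - \frac{8671}{23649} = 9354 \left(- \frac{1}{130}\right) - \frac{8671}{23649} = - \frac{4677}{65} - \frac{8671}{23649} = - \frac{111169988}{1537185} \approx -72.321$)
$m - 34343 = - \frac{111169988}{1537185} - 34343 = - \frac{52902714443}{1537185}$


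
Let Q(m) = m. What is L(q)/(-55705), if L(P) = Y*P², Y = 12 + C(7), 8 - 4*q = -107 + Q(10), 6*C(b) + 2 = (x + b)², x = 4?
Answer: -140385/356512 ≈ -0.39377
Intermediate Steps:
C(b) = -⅓ + (4 + b)²/6
q = 105/4 (q = 2 - (-107 + 10)/4 = 2 - ¼*(-97) = 2 + 97/4 = 105/4 ≈ 26.250)
Y = 191/6 (Y = 12 + (-⅓ + (4 + 7)²/6) = 12 + (-⅓ + (⅙)*11²) = 12 + (-⅓ + (⅙)*121) = 12 + (-⅓ + 121/6) = 12 + 119/6 = 191/6 ≈ 31.833)
L(P) = 191*P²/6
L(q)/(-55705) = (191*(105/4)²/6)/(-55705) = ((191/6)*(11025/16))*(-1/55705) = (701925/32)*(-1/55705) = -140385/356512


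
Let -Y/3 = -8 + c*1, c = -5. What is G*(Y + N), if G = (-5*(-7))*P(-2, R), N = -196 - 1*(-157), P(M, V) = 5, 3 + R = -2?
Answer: 0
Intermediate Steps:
R = -5 (R = -3 - 2 = -5)
N = -39 (N = -196 + 157 = -39)
G = 175 (G = -5*(-7)*5 = 35*5 = 175)
Y = 39 (Y = -3*(-8 - 5*1) = -3*(-8 - 5) = -3*(-13) = 39)
G*(Y + N) = 175*(39 - 39) = 175*0 = 0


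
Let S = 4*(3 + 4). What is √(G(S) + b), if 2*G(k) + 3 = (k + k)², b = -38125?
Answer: 17*I*√506/2 ≈ 191.2*I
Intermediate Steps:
S = 28 (S = 4*7 = 28)
G(k) = -3/2 + 2*k² (G(k) = -3/2 + (k + k)²/2 = -3/2 + (2*k)²/2 = -3/2 + (4*k²)/2 = -3/2 + 2*k²)
√(G(S) + b) = √((-3/2 + 2*28²) - 38125) = √((-3/2 + 2*784) - 38125) = √((-3/2 + 1568) - 38125) = √(3133/2 - 38125) = √(-73117/2) = 17*I*√506/2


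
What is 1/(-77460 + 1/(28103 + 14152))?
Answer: -42255/3273072299 ≈ -1.2910e-5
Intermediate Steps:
1/(-77460 + 1/(28103 + 14152)) = 1/(-77460 + 1/42255) = 1/(-3273072299/42255) = -42255/3273072299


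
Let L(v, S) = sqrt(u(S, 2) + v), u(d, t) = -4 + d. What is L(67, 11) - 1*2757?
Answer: -2757 + sqrt(74) ≈ -2748.4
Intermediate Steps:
L(v, S) = sqrt(-4 + S + v) (L(v, S) = sqrt((-4 + S) + v) = sqrt(-4 + S + v))
L(67, 11) - 1*2757 = sqrt(-4 + 11 + 67) - 1*2757 = sqrt(74) - 2757 = -2757 + sqrt(74)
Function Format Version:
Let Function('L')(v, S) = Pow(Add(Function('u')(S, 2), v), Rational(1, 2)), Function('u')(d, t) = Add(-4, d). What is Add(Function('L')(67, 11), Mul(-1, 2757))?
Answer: Add(-2757, Pow(74, Rational(1, 2))) ≈ -2748.4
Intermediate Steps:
Function('L')(v, S) = Pow(Add(-4, S, v), Rational(1, 2)) (Function('L')(v, S) = Pow(Add(Add(-4, S), v), Rational(1, 2)) = Pow(Add(-4, S, v), Rational(1, 2)))
Add(Function('L')(67, 11), Mul(-1, 2757)) = Add(Pow(Add(-4, 11, 67), Rational(1, 2)), Mul(-1, 2757)) = Add(Pow(74, Rational(1, 2)), -2757) = Add(-2757, Pow(74, Rational(1, 2)))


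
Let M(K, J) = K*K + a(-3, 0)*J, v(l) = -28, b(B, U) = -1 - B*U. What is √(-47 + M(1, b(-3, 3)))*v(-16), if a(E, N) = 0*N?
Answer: -28*I*√46 ≈ -189.91*I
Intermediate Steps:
b(B, U) = -1 - B*U
a(E, N) = 0
M(K, J) = K² (M(K, J) = K*K + 0*J = K² + 0 = K²)
√(-47 + M(1, b(-3, 3)))*v(-16) = √(-47 + 1²)*(-28) = √(-47 + 1)*(-28) = √(-46)*(-28) = (I*√46)*(-28) = -28*I*√46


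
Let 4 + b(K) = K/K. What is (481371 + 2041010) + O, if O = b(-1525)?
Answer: 2522378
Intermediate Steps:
b(K) = -3 (b(K) = -4 + K/K = -4 + 1 = -3)
O = -3
(481371 + 2041010) + O = (481371 + 2041010) - 3 = 2522381 - 3 = 2522378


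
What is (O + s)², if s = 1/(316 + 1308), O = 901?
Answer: 2141027400625/2637376 ≈ 8.1180e+5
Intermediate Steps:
s = 1/1624 ≈ 0.00061576
(O + s)² = (901 + 1/1624)² = (1463225/1624)² = 2141027400625/2637376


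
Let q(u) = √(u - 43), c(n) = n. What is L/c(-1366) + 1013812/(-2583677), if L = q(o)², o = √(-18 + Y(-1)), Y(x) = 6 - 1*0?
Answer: -74927593/207606046 - I*√3/683 ≈ -0.36091 - 0.0025359*I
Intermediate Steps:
Y(x) = 6 (Y(x) = 6 + 0 = 6)
o = 2*I*√3 (o = √(-18 + 6) = √(-12) = 2*I*√3 ≈ 3.4641*I)
q(u) = √(-43 + u)
L = -43 + 2*I*√3 (L = (√(-43 + 2*I*√3))² = -43 + 2*I*√3 ≈ -43.0 + 3.4641*I)
L/c(-1366) + 1013812/(-2583677) = (-43 + 2*I*√3)/(-1366) + 1013812/(-2583677) = (-43 + 2*I*√3)*(-1/1366) + 1013812*(-1/2583677) = (43/1366 - I*√3/683) - 59636/151981 = -74927593/207606046 - I*√3/683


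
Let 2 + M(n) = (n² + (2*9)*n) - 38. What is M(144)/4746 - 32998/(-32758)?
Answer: 229869203/38867367 ≈ 5.9142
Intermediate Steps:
M(n) = -40 + n² + 18*n (M(n) = -2 + ((n² + (2*9)*n) - 38) = -2 + ((n² + 18*n) - 38) = -2 + (-38 + n² + 18*n) = -40 + n² + 18*n)
M(144)/4746 - 32998/(-32758) = (-40 + 144² + 18*144)/4746 - 32998/(-32758) = (-40 + 20736 + 2592)*(1/4746) - 32998*(-1/32758) = 23288*(1/4746) + 16499/16379 = 11644/2373 + 16499/16379 = 229869203/38867367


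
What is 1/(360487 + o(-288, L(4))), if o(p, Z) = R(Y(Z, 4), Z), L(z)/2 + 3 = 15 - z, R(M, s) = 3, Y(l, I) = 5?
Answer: 1/360490 ≈ 2.7740e-6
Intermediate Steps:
L(z) = 24 - 2*z (L(z) = -6 + 2*(15 - z) = -6 + (30 - 2*z) = 24 - 2*z)
o(p, Z) = 3
1/(360487 + o(-288, L(4))) = 1/(360487 + 3) = 1/360490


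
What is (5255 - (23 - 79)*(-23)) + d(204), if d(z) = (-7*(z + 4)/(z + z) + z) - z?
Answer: 202135/51 ≈ 3963.4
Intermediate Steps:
d(z) = -7*(4 + z)/(2*z) (d(z) = (-7*(4 + z)/(2*z) + z) - z = (z - 7*(4 + z)/(2*z)) - z = -7*(4 + z)/(2*z))
(5255 - (23 - 79)*(-23)) + d(204) = (5255 - (23 - 79)*(-23)) + (-7/2 - 14/204) = (5255 - (-56)*(-23)) + (-7/2 - 14*1/204) = (5255 - 1*1288) + (-7/2 - 7/102) = (5255 - 1288) - 182/51 = 3967 - 182/51 = 202135/51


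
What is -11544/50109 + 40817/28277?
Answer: 572956455/472310731 ≈ 1.2131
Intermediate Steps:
-11544/50109 + 40817/28277 = -11544*1/50109 + 40817*(1/28277) = -3848/16703 + 40817/28277 = 572956455/472310731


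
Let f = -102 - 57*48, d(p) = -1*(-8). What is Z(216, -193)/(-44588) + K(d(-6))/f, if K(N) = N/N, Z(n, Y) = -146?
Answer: 46220/15817593 ≈ 0.0029221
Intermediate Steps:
d(p) = 8
f = -2838 (f = -102 - 2736 = -2838)
K(N) = 1
Z(216, -193)/(-44588) + K(d(-6))/f = -146/(-44588) + 1/(-2838) = -146*(-1/44588) + 1*(-1/2838) = 73/22294 - 1/2838 = 46220/15817593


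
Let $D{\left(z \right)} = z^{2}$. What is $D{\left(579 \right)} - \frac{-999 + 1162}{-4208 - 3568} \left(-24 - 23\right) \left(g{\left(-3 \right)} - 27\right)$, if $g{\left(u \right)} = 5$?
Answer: $\frac{1303501279}{3888} \approx 3.3526 \cdot 10^{5}$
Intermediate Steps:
$D{\left(579 \right)} - \frac{-999 + 1162}{-4208 - 3568} \left(-24 - 23\right) \left(g{\left(-3 \right)} - 27\right) = 579^{2} - \frac{-999 + 1162}{-4208 - 3568} \left(-24 - 23\right) \left(5 - 27\right) = 335241 - \frac{163}{-7776} \left(\left(-47\right) \left(-22\right)\right) = 335241 - 163 \left(- \frac{1}{7776}\right) 1034 = 335241 - \left(- \frac{163}{7776}\right) 1034 = 335241 - - \frac{84271}{3888} = 335241 + \frac{84271}{3888} = \frac{1303501279}{3888}$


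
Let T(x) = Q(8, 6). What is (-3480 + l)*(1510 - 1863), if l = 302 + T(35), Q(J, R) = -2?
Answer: 1122540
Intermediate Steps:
T(x) = -2
l = 300 (l = 302 - 2 = 300)
(-3480 + l)*(1510 - 1863) = (-3480 + 300)*(1510 - 1863) = -3180*(-353) = 1122540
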